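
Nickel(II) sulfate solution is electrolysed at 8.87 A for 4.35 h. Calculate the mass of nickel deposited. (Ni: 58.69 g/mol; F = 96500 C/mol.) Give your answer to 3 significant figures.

Charge passed = 8.87 × 15660 = 1.389×10^5 C
Moles of electrons = 1.389×10^5 / 96500 = 1.439 mol
Ni²⁺ + 2e⁻ → Ni, so n(Ni) = 1.439 / 2 = 0.7195 mol
m = 0.7195 × 58.69 = 42.2 g

42.2 g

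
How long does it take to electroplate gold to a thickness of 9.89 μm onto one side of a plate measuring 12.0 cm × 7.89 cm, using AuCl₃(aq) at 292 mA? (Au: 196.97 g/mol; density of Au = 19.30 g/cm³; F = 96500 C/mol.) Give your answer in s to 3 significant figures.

9100 s

Plated area = 12.0 × 7.89 = 94.68 cm²
Volume = 94.68 × 9.89×10⁻⁴ cm = 0.09364 cm³
m(Au) = 0.09364 × 19.30 = 1.807 g
n(Au) = 1.807 / 196.97 = 0.009174 mol; n(e⁻) = 3 × 0.009174 = 0.02752 mol
Q = 0.02752 × 96500 = 2656 C
t = 2656 / 0.292 = 9096 s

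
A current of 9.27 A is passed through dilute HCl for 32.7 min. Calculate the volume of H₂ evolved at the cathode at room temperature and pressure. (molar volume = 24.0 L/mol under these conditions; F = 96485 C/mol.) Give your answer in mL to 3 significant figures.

2260 mL

Q = 9.27 A × 1962 s = 18190 C
Moles of electrons = 18190 / 96485 = 0.1885 mol
2H⁺ + 2e⁻ → H₂, so n(H₂) = 0.1885 / 2 = 0.09425 mol
V = 0.09425 × 24.0 = 2.262 L
= 2260 mL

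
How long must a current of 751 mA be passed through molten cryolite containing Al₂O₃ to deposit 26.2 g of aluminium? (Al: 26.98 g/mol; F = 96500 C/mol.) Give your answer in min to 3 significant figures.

n(Al) = 26.2 / 26.98 = 0.9711 mol
Al³⁺ + 3e⁻ → Al, so n(e⁻) = 3 × 0.9711 = 2.913 mol
Q = 2.913 × 96500 = 2.811×10^5 C
t = Q / I = 2.811×10^5 / 0.751 = 3.743×10^5 s = 6240 min

6240 min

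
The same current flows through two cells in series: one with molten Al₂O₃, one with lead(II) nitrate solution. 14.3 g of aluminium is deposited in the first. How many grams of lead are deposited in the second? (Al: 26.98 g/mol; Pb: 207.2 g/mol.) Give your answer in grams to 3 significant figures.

165 g

n(Al) = 14.3 / 26.98 = 0.5300 mol
Al³⁺ + 3e⁻ → Al, so n(e⁻) = 3 × 0.5300 = 1.590 mol
Same current for the same time ⇒ same n(e⁻) = 1.590 mol in both cells.
Pb²⁺ + 2e⁻ → Pb, so n(Pb) = 1.590 / 2 = 0.7950 mol
m(Pb) = 0.7950 × 207.2 = 165 g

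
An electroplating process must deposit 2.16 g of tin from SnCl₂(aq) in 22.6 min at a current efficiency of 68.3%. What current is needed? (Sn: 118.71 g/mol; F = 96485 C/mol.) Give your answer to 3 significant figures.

n(Sn) = 2.16 / 118.71 = 0.01820 mol
Sn²⁺ + 2e⁻ → Sn, so n(e⁻) = 2 × 0.01820 = 0.03640 mol
Q = 0.03640 × 96485 / 0.683 = 5142 C
I = Q / t = 5142 / 1356 s = 3.79 A

3.79 A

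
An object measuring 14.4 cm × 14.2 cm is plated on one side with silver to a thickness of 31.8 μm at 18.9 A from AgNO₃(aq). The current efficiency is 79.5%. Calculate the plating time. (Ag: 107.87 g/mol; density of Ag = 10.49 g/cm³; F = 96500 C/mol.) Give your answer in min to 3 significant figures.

Plated area = 14.4 × 14.2 = 204.5 cm²
Volume = 204.5 × 31.8×10⁻⁴ cm = 0.6503 cm³
m(Ag) = 0.6503 × 10.49 = 6.822 g
n(Ag) = 6.822 / 107.87 = 0.06324 mol; n(e⁻) = 0.06324 mol
Q = 0.06324 × 96500 / 0.795 = 7676 C
t = 7676 / 18.9 = 406.1 s = 6.77 min

6.77 min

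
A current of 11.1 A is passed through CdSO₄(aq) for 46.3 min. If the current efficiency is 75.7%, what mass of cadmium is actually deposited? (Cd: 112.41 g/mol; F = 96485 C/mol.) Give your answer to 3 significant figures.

13.6 g

Q = 11.1 × 2778 = 30840 C
n(e⁻) = 30840 / 96485 = 0.3196 mol
Cd²⁺ + 2e⁻ → Cd, so theoretical m(Cd) = 0.1598 × 112.41 = 17.96 g
Actual mass = 75.7% × 17.96 = 13.6 g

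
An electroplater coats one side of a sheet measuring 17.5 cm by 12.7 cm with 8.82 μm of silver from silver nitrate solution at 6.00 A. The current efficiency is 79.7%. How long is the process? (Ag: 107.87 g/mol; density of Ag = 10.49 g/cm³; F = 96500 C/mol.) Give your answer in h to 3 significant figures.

0.107 h

Plated area = 17.5 × 12.7 = 222.3 cm²
Volume = 222.3 × 8.82×10⁻⁴ cm = 0.1961 cm³
m(Ag) = 0.1961 × 10.49 = 2.057 g
n(Ag) = 2.057 / 107.87 = 0.01907 mol; n(e⁻) = 0.01907 mol
Q = 0.01907 × 96500 / 0.797 = 2309 C
t = 2309 / 6.00 = 384.8 s = 0.107 h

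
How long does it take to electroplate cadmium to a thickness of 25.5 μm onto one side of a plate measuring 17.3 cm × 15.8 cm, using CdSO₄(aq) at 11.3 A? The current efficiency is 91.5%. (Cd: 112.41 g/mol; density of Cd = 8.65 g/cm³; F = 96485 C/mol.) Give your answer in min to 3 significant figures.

Plated area = 17.3 × 15.8 = 273.3 cm²
Volume = 273.3 × 25.5×10⁻⁴ cm = 0.6969 cm³
m(Cd) = 0.6969 × 8.65 = 6.028 g
n(Cd) = 6.028 / 112.41 = 0.05363 mol; n(e⁻) = 2 × 0.05363 = 0.1073 mol
Q = 0.1073 × 96485 / 0.915 = 11310 C
t = 11310 / 11.3 = 1001 s = 16.7 min

16.7 min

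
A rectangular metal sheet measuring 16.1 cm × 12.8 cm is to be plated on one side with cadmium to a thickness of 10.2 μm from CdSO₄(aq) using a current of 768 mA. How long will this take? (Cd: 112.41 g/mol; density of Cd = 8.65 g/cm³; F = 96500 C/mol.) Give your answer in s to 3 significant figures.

Plated area = 16.1 × 12.8 = 206.1 cm²
Volume = 206.1 × 10.2×10⁻⁴ cm = 0.2102 cm³
m(Cd) = 0.2102 × 8.65 = 1.818 g
n(Cd) = 1.818 / 112.41 = 0.01617 mol; n(e⁻) = 2 × 0.01617 = 0.03234 mol
Q = 0.03234 × 96500 = 3121 C
t = 3121 / 0.768 = 4064 s

4060 s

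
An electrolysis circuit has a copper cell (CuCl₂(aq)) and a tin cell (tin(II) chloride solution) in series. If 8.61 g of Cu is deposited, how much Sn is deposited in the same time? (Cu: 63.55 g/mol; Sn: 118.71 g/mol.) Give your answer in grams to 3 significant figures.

16.1 g

n(Cu) = 8.61 / 63.55 = 0.1355 mol
Cu²⁺ + 2e⁻ → Cu, so n(e⁻) = 2 × 0.1355 = 0.2710 mol
Since the cells are in series, n(e⁻) in the Sn cell is also 0.2710 mol.
Sn²⁺ + 2e⁻ → Sn, so n(Sn) = 0.2710 / 2 = 0.1355 mol
m(Sn) = 0.1355 × 118.71 = 16.1 g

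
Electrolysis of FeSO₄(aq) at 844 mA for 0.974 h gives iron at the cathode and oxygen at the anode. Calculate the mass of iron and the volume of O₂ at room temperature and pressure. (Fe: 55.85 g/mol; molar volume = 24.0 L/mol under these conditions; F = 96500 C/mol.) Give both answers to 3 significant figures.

Q = 0.844 × 3506.4 = 2959 C; n(e⁻) = 2959 / 96500 = 0.03066 mol
Cathode: Fe²⁺ + 2e⁻ → Fe → n(Fe) = 0.03066/2 = 0.01533 mol → 0.856 g
Anode: 2H₂O → O₂ + 4H⁺ + 4e⁻ → n(O₂) = 0.03066/4 = 0.007665 mol → 0.184 L

0.856 g Fe; 0.184 L O₂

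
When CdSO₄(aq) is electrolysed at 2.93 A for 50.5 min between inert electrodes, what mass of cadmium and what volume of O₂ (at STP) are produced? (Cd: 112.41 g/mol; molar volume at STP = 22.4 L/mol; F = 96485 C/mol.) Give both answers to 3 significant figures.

5.17 g Cd; 0.515 L O₂

Q = 2.93 × 3030 = 8878 C; n(e⁻) = 8878 / 96485 = 0.09201 mol
Cathode: Cd²⁺ + 2e⁻ → Cd → n(Cd) = 0.09201/2 = 0.04601 mol → 5.17 g
Anode: 2H₂O → O₂ + 4H⁺ + 4e⁻ → n(O₂) = 0.09201/4 = 0.02300 mol → 0.515 L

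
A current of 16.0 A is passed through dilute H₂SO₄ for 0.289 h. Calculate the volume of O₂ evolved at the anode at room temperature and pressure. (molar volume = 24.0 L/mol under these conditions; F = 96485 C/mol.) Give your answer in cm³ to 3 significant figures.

1040 cm³

Q = 16.0 A × 1040.4 s = 16650 C
Moles of electrons = 16650 / 96485 = 0.1726 mol
2H₂O → O₂ + 4H⁺ + 4e⁻, so n(O₂) = 0.1726 / 4 = 0.04315 mol
V = 0.04315 × 24.0 = 1.036 L
= 1040 cm³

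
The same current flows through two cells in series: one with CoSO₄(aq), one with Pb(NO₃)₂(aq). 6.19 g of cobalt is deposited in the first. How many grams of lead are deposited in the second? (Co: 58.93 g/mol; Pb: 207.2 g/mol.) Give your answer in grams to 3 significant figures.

21.8 g

n(Co) = 6.19 / 58.93 = 0.1050 mol
Co²⁺ + 2e⁻ → Co, so n(e⁻) = 2 × 0.1050 = 0.2100 mol
The cells are in series, so the same charge (and hence the same n(e⁻) = 0.2100 mol) passes through both.
Pb²⁺ + 2e⁻ → Pb, so n(Pb) = 0.2100 / 2 = 0.1050 mol
m(Pb) = 0.1050 × 207.2 = 21.8 g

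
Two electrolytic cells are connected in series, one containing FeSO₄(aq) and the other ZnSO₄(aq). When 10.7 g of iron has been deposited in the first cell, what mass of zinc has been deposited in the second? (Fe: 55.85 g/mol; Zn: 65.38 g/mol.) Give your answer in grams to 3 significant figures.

12.5 g

n(Fe) = 10.7 / 55.85 = 0.1916 mol
Fe²⁺ + 2e⁻ → Fe, so n(e⁻) = 2 × 0.1916 = 0.3832 mol
Since the cells are in series, n(e⁻) in the Zn cell is also 0.3832 mol.
Zn²⁺ + 2e⁻ → Zn, so n(Zn) = 0.3832 / 2 = 0.1916 mol
m(Zn) = 0.1916 × 65.38 = 12.5 g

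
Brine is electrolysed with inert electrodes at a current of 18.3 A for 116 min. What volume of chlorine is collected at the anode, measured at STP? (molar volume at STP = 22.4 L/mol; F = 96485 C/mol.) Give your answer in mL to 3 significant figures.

14800 mL

Charge passed = 18.3 × 6960 = 1.274×10^5 C
n(e⁻) = Q/F = 1.274×10^5/96485 = 1.320 mol
2Cl⁻ → Cl₂ + 2e⁻, so n(Cl₂) = 1.320 / 2 = 0.6600 mol
V = 0.6600 × 22.4 = 14.78 L
= 14800 mL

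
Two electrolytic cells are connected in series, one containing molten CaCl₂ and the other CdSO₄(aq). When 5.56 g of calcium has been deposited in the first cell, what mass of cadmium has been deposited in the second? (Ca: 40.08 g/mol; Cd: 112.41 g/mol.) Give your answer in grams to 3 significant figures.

15.6 g

n(Ca) = 5.56 / 40.08 = 0.1387 mol
Ca²⁺ + 2e⁻ → Ca, so n(e⁻) = 2 × 0.1387 = 0.2774 mol
In series, the same 0.2774 mol of electrons flows through the second cell.
Cd²⁺ + 2e⁻ → Cd, so n(Cd) = 0.2774 / 2 = 0.1387 mol
m(Cd) = 0.1387 × 112.41 = 15.6 g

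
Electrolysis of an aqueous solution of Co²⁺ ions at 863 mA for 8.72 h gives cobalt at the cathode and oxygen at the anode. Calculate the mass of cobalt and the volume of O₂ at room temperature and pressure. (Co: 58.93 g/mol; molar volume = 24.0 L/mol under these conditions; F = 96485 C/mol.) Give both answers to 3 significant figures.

Q = 0.863 × 31392 = 27090 C; n(e⁻) = 27090 / 96485 = 0.2808 mol
Cathode: Co²⁺ + 2e⁻ → Co → n(Co) = 0.2808/2 = 0.1404 mol → 8.27 g
Anode: 2H₂O → O₂ + 4H⁺ + 4e⁻ → n(O₂) = 0.2808/4 = 0.07020 mol → 1.68 L

8.27 g Co; 1.68 L O₂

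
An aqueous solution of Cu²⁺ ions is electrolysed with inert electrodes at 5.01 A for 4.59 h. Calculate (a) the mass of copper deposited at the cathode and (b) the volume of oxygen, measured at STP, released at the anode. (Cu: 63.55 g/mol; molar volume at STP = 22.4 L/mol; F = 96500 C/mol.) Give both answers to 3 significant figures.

27.3 g Cu; 4.80 L O₂

Q = 5.01 × 16524 = 82790 C; n(e⁻) = 82790 / 96500 = 0.8579 mol
Cathode: Cu²⁺ + 2e⁻ → Cu → n(Cu) = 0.8579/2 = 0.4290 mol → 27.3 g
Anode: 2H₂O → O₂ + 4H⁺ + 4e⁻ → n(O₂) = 0.8579/4 = 0.2145 mol → 4.80 L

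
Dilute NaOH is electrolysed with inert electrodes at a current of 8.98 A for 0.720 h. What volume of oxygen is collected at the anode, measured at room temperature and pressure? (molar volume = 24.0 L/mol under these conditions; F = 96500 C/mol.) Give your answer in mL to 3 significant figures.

Q = 8.98 A × 2592 s = 23280 C
n(e⁻) = 23280 / 96500 = 0.2412 mol
2H₂O → O₂ + 4H⁺ + 4e⁻, so n(O₂) = 0.2412 / 4 = 0.06030 mol
V = 0.06030 × 24.0 = 1.447 L
= 1450 mL

1450 mL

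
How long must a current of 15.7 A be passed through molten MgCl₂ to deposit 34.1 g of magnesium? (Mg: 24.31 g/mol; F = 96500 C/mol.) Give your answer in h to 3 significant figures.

n(Mg) = 34.1 / 24.31 = 1.403 mol
Mg²⁺ + 2e⁻ → Mg, so n(e⁻) = 2 × 1.403 = 2.806 mol
Q = 2.806 × 96500 = 2.708×10^5 C
t = Q / I = 2.708×10^5 / 15.7 = 17250 s = 4.79 h

4.79 h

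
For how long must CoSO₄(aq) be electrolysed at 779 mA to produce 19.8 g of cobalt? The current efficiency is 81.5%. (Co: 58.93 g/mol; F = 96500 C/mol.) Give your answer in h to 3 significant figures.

28.4 h

n(Co) = 19.8 / 58.93 = 0.3360 mol
Co²⁺ + 2e⁻ → Co, so n(e⁻) = 2 × 0.3360 = 0.6720 mol
Q = 0.6720 × 96500 / 0.815 = 79570 C
t = Q / I = 79570 / 0.779 = 1.021×10^5 s = 28.4 h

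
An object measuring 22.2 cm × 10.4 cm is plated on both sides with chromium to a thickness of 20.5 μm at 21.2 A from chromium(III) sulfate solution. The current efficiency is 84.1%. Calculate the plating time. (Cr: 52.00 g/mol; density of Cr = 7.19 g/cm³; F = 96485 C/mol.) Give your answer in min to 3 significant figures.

Plated area = 2 × 22.2 × 10.4 = 461.8 cm²
Volume = 461.8 × 20.5×10⁻⁴ cm = 0.9467 cm³
m(Cr) = 0.9467 × 7.19 = 6.807 g
n(Cr) = 6.807 / 52.00 = 0.1309 mol; n(e⁻) = 3 × 0.1309 = 0.3927 mol
Q = 0.3927 × 96485 / 0.841 = 45050 C
t = 45050 / 21.2 = 2125 s = 35.4 min

35.4 min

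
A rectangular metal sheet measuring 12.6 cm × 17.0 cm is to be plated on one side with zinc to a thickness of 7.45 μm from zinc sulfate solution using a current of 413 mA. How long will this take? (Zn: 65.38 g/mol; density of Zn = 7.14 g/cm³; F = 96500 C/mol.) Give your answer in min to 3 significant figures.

Plated area = 12.6 × 17.0 = 214.2 cm²
Volume = 214.2 × 7.45×10⁻⁴ cm = 0.1596 cm³
m(Zn) = 0.1596 × 7.14 = 1.140 g
n(Zn) = 1.140 / 65.38 = 0.01744 mol; n(e⁻) = 2 × 0.01744 = 0.03488 mol
Q = 0.03488 × 96500 = 3366 C
t = 3366 / 0.413 = 8150 s = 136 min

136 min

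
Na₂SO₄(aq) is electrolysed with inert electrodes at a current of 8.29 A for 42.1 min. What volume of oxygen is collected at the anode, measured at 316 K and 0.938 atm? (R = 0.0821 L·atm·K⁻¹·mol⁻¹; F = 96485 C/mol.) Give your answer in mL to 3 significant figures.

Q = 8.29 A × 2526 s = 20940 C
n(e⁻) = Q/F = 20940/96485 = 0.2170 mol
2H₂O → O₂ + 4H⁺ + 4e⁻, so n(O₂) = 0.2170 / 4 = 0.05425 mol
V = nRT/P = 0.05425 × 0.0821 × 316 / 0.938 = 1.500 L
= 1500 mL

1500 mL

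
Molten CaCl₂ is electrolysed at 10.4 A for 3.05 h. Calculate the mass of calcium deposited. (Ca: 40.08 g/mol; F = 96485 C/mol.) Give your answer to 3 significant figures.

Q = It = 10.4 × 10980 = 1.142×10^5 C
Moles of electrons = 1.142×10^5 / 96485 = 1.184 mol
Ca²⁺ + 2e⁻ → Ca, so n(Ca) = 1.184 / 2 = 0.5920 mol
m = 0.5920 × 40.08 = 23.7 g

23.7 g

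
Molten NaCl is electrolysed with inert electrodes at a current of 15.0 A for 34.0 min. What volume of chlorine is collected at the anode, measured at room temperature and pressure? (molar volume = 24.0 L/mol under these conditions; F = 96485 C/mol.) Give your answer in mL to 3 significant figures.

Q = 15.0 A × 2040 s = 30600 C
n(e⁻) = 30600 / 96485 = 0.3171 mol
2Cl⁻ → Cl₂ + 2e⁻, so n(Cl₂) = 0.3171 / 2 = 0.1586 mol
V = 0.1586 × 24.0 = 3.806 L
= 3810 mL

3810 mL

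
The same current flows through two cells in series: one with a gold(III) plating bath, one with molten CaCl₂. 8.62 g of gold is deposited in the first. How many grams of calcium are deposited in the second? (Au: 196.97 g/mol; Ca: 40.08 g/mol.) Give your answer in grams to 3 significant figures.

n(Au) = 8.62 / 196.97 = 0.04376 mol
Au³⁺ + 3e⁻ → Au, so n(e⁻) = 3 × 0.04376 = 0.1313 mol
Same current for the same time ⇒ same n(e⁻) = 0.1313 mol in both cells.
Ca²⁺ + 2e⁻ → Ca, so n(Ca) = 0.1313 / 2 = 0.06565 mol
m(Ca) = 0.06565 × 40.08 = 2.63 g

2.63 g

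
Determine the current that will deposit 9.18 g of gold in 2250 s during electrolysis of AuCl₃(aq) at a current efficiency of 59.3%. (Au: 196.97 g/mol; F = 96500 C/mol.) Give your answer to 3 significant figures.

n(Au) = 9.18 / 196.97 = 0.04661 mol
Au³⁺ + 3e⁻ → Au, so n(e⁻) = 3 × 0.04661 = 0.1398 mol
Q = 0.1398 × 96500 / 0.593 = 22750 C
I = Q / t = 22750 / 2250 s = 10.1 A

10.1 A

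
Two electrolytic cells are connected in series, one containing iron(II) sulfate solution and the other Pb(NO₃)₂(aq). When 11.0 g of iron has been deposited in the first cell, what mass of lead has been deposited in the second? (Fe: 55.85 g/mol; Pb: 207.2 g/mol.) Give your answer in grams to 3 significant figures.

n(Fe) = 11.0 / 55.85 = 0.1970 mol
Fe²⁺ + 2e⁻ → Fe, so n(e⁻) = 2 × 0.1970 = 0.3940 mol
Since the cells are in series, n(e⁻) in the Pb cell is also 0.3940 mol.
Pb²⁺ + 2e⁻ → Pb, so n(Pb) = 0.3940 / 2 = 0.1970 mol
m(Pb) = 0.1970 × 207.2 = 40.8 g

40.8 g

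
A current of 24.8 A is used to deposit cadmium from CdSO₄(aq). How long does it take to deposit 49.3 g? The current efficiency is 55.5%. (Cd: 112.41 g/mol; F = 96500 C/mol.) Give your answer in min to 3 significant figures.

n(Cd) = 49.3 / 112.41 = 0.4386 mol
Cd²⁺ + 2e⁻ → Cd, so n(e⁻) = 2 × 0.4386 = 0.8772 mol
Q = 0.8772 × 96500 / 0.555 = 1.525×10^5 C
t = Q / I = 1.525×10^5 / 24.8 = 6149 s = 102 min

102 min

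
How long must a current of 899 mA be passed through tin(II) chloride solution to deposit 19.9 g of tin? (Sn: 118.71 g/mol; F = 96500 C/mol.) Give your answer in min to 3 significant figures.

n(Sn) = 19.9 / 118.71 = 0.1676 mol
Sn²⁺ + 2e⁻ → Sn, so n(e⁻) = 2 × 0.1676 = 0.3352 mol
Q = 0.3352 × 96500 = 32350 C
t = Q / I = 32350 / 0.899 = 35980 s = 600 min

600 min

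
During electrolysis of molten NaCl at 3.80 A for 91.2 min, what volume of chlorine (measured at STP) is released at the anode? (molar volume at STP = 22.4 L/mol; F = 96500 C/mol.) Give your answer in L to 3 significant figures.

Charge passed = 3.80 × 5472 = 20790 C
n(e⁻) = Q/F = 20790/96500 = 0.2154 mol
2Cl⁻ → Cl₂ + 2e⁻, so n(Cl₂) = 0.2154 / 2 = 0.1077 mol
V = 0.1077 × 22.4 = 2.412 L

2.41 L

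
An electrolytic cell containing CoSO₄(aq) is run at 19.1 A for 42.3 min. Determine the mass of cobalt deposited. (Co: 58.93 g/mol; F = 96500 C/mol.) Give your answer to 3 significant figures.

14.8 g

Charge passed = 19.1 × 2538 = 48480 C
n(e⁻) = 48480 / 96500 = 0.5024 mol
Co²⁺ + 2e⁻ → Co, so n(Co) = 0.5024 / 2 = 0.2512 mol
m = 0.2512 × 58.93 = 14.8 g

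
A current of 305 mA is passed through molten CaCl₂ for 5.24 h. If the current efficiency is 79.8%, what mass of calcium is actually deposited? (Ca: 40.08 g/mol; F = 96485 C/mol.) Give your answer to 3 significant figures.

Q = 0.305 × 18864 = 5754 C
n(e⁻) = 5754 / 96485 = 0.05964 mol
Ca²⁺ + 2e⁻ → Ca, so theoretical m(Ca) = 0.02982 × 40.08 = 1.195 g
Actual mass = 79.8% × 1.195 = 0.954 g

0.954 g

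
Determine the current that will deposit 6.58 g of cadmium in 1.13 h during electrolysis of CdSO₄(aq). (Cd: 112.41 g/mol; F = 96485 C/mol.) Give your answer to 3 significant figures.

n(Cd) = 6.58 / 112.41 = 0.05854 mol
Cd²⁺ + 2e⁻ → Cd, so n(e⁻) = 2 × 0.05854 = 0.1171 mol
Q = 0.1171 × 96485 = 11300 C
I = Q / t = 11300 / 4068 s = 2.78 A

2.78 A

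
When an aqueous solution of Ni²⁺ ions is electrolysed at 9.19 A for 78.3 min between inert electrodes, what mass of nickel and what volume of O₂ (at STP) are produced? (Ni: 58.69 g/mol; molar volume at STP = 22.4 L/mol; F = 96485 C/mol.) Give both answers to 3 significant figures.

13.1 g Ni; 2.51 L O₂

Q = 9.19 × 4698 = 43170 C; n(e⁻) = 43170 / 96485 = 0.4474 mol
Cathode: Ni²⁺ + 2e⁻ → Ni → n(Ni) = 0.4474/2 = 0.2237 mol → 13.1 g
Anode: 2H₂O → O₂ + 4H⁺ + 4e⁻ → n(O₂) = 0.4474/4 = 0.1119 mol → 2.51 L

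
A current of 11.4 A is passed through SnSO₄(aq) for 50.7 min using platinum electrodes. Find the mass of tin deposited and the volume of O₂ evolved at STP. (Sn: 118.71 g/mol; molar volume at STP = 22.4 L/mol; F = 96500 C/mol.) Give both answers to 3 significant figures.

Q = 11.4 × 3042 = 34680 C; n(e⁻) = 34680 / 96500 = 0.3594 mol
Cathode: Sn²⁺ + 2e⁻ → Sn → n(Sn) = 0.3594/2 = 0.1797 mol → 21.3 g
Anode: 2H₂O → O₂ + 4H⁺ + 4e⁻ → n(O₂) = 0.3594/4 = 0.08985 mol → 2.01 L

21.3 g Sn; 2.01 L O₂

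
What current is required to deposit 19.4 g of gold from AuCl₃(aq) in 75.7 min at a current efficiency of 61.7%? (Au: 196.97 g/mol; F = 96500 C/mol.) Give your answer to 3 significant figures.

10.2 A

n(Au) = 19.4 / 196.97 = 0.09849 mol
Au³⁺ + 3e⁻ → Au, so n(e⁻) = 3 × 0.09849 = 0.2955 mol
Q = 0.2955 × 96500 / 0.617 = 46220 C
I = Q / t = 46220 / 4542 s = 10.2 A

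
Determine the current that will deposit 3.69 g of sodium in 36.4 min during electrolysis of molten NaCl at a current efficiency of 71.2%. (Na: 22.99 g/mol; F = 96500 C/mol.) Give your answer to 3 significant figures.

9.96 A

n(Na) = 3.69 / 22.99 = 0.1605 mol
Na⁺ + e⁻ → Na, so n(e⁻) = 0.1605 mol
Q = 0.1605 × 96500 / 0.712 = 21750 C
I = Q / t = 21750 / 2184 s = 9.96 A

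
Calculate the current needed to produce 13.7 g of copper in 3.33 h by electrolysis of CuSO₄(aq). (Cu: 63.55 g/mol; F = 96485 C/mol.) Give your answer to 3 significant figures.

n(Cu) = 13.7 / 63.55 = 0.2156 mol
Cu²⁺ + 2e⁻ → Cu, so n(e⁻) = 2 × 0.2156 = 0.4312 mol
Q = 0.4312 × 96485 = 41600 C
I = Q / t = 41600 / 11988 s = 3.47 A

3.47 A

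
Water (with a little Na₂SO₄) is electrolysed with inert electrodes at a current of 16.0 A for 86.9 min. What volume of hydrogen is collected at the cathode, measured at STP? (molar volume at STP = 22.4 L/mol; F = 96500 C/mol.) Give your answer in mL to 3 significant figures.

Q = 16.0 A × 5214 s = 83420 C
n(e⁻) = 83420 / 96500 = 0.8645 mol
2H⁺ + 2e⁻ → H₂, so n(H₂) = 0.8645 / 2 = 0.4323 mol
V = 0.4323 × 22.4 = 9.684 L
= 9680 mL

9680 mL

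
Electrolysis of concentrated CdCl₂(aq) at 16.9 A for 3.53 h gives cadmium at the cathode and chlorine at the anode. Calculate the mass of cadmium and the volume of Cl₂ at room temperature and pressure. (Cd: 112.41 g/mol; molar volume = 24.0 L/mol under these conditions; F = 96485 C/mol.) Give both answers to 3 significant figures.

125 g Cd; 26.7 L Cl₂

Q = 16.9 × 12708 = 2.148×10^5 C; n(e⁻) = 2.148×10^5 / 96485 = 2.226 mol
Cathode: Cd²⁺ + 2e⁻ → Cd → n(Cd) = 2.226/2 = 1.113 mol → 125 g
Anode: 2Cl⁻ → Cl₂ + 2e⁻ → n(Cl₂) = 2.226/2 = 1.113 mol → 26.7 L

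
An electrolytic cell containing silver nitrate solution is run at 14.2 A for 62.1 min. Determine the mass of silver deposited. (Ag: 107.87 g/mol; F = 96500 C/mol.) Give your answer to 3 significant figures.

Q = 14.2 A × 3726 s = 52910 C
n(e⁻) = 52910 / 96500 = 0.5483 mol
Ag⁺ + e⁻ → Ag, so n(Ag) = 0.5483 mol
m = 0.5483 × 107.87 = 59.1 g

59.1 g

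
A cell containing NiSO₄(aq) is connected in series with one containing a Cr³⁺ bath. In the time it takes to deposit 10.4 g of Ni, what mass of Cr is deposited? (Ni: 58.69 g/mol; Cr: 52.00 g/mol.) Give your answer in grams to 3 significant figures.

n(Ni) = 10.4 / 58.69 = 0.1772 mol
Ni²⁺ + 2e⁻ → Ni, so n(e⁻) = 2 × 0.1772 = 0.3544 mol
The cells are in series, so the same charge (and hence the same n(e⁻) = 0.3544 mol) passes through both.
Cr³⁺ + 3e⁻ → Cr, so n(Cr) = 0.3544 / 3 = 0.1181 mol
m(Cr) = 0.1181 × 52.00 = 6.14 g

6.14 g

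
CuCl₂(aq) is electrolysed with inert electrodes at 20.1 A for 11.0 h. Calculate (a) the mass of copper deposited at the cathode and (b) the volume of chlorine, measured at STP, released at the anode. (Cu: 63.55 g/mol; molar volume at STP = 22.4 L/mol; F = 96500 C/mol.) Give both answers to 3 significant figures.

262 g Cu; 92.4 L Cl₂

Q = 20.1 × 39600 = 7.960×10^5 C; n(e⁻) = 7.960×10^5 / 96500 = 8.249 mol
Cathode: Cu²⁺ + 2e⁻ → Cu → n(Cu) = 8.249/2 = 4.125 mol → 262 g
Anode: 2Cl⁻ → Cl₂ + 2e⁻ → n(Cl₂) = 8.249/2 = 4.125 mol → 92.4 L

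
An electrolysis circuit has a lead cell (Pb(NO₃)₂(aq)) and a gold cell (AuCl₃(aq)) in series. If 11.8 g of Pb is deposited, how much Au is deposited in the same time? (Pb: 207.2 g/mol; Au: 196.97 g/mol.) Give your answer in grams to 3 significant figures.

n(Pb) = 11.8 / 207.2 = 0.05695 mol
Pb²⁺ + 2e⁻ → Pb, so n(e⁻) = 2 × 0.05695 = 0.1139 mol
In series, the same 0.1139 mol of electrons flows through the second cell.
Au³⁺ + 3e⁻ → Au, so n(Au) = 0.1139 / 3 = 0.03797 mol
m(Au) = 0.03797 × 196.97 = 7.48 g

7.48 g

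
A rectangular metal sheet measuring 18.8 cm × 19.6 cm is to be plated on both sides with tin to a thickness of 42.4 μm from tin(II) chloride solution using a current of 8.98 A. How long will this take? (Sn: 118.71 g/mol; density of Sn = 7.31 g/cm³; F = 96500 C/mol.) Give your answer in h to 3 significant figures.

1.15 h

Plated area = 2 × 18.8 × 19.6 = 737.0 cm²
Volume = 737.0 × 42.4×10⁻⁴ cm = 3.125 cm³
m(Sn) = 3.125 × 7.31 = 22.84 g
n(Sn) = 22.84 / 118.71 = 0.1924 mol; n(e⁻) = 2 × 0.1924 = 0.3848 mol
Q = 0.3848 × 96500 = 37130 C
t = 37130 / 8.98 = 4135 s = 1.15 h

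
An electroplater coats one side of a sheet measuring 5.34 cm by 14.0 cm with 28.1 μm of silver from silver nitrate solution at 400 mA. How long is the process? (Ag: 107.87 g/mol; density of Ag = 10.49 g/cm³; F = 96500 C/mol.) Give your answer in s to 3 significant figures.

Plated area = 5.34 × 14.0 = 74.76 cm²
Volume = 74.76 × 28.1×10⁻⁴ cm = 0.2101 cm³
m(Ag) = 0.2101 × 10.49 = 2.204 g
n(Ag) = 2.204 / 107.87 = 0.02043 mol; n(e⁻) = 0.02043 mol
Q = 0.02043 × 96500 = 1971 C
t = 1971 / 0.400 = 4928 s

4930 s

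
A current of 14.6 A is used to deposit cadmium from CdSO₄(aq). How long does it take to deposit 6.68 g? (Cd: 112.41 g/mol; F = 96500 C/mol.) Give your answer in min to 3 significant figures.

13.1 min

n(Cd) = 6.68 / 112.41 = 0.05943 mol
Cd²⁺ + 2e⁻ → Cd, so n(e⁻) = 2 × 0.05943 = 0.1189 mol
Q = 0.1189 × 96500 = 11470 C
t = Q / I = 11470 / 14.6 = 785.6 s = 13.1 min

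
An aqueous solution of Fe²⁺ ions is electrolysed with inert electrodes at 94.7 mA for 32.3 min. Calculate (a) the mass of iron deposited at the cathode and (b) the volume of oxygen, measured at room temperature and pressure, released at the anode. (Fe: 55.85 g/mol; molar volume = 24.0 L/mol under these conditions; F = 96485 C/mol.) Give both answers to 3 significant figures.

0.0531 g Fe; 0.0114 L O₂

Q = 0.0947 × 1938 = 183.5 C; n(e⁻) = 183.5 / 96485 = 0.001902 mol
Cathode: Fe²⁺ + 2e⁻ → Fe → n(Fe) = 0.001902/2 = 9.510×10^-4 mol → 0.0531 g
Anode: 2H₂O → O₂ + 4H⁺ + 4e⁻ → n(O₂) = 0.001902/4 = 4.755×10^-4 mol → 0.0114 L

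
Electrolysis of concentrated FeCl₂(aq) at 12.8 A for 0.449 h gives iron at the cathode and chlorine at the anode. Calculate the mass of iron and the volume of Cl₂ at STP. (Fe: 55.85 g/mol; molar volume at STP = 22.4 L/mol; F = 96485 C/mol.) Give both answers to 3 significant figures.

Q = 12.8 × 1616.4 = 20690 C; n(e⁻) = 20690 / 96485 = 0.2144 mol
Cathode: Fe²⁺ + 2e⁻ → Fe → n(Fe) = 0.2144/2 = 0.1072 mol → 5.99 g
Anode: 2Cl⁻ → Cl₂ + 2e⁻ → n(Cl₂) = 0.2144/2 = 0.1072 mol → 2.40 L

5.99 g Fe; 2.40 L Cl₂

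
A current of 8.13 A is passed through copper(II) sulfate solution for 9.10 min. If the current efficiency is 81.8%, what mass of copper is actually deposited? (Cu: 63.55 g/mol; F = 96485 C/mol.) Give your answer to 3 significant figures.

Q = 8.13 × 546 = 4439 C
n(e⁻) = 4439 / 96485 = 0.04601 mol
Cu²⁺ + 2e⁻ → Cu, so theoretical m(Cu) = 0.02301 × 63.55 = 1.462 g
Actual mass = 81.8% × 1.462 = 1.20 g

1.20 g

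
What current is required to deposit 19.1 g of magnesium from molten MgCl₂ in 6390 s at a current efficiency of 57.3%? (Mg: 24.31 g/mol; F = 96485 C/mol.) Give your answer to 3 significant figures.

n(Mg) = 19.1 / 24.31 = 0.7857 mol
Mg²⁺ + 2e⁻ → Mg, so n(e⁻) = 2 × 0.7857 = 1.571 mol
Q = 1.571 × 96485 / 0.573 = 2.645×10^5 C
I = Q / t = 2.645×10^5 / 6390 s = 41.4 A

41.4 A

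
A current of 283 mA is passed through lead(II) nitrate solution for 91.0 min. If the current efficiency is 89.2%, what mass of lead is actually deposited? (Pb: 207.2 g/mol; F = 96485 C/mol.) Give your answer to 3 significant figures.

1.48 g

Q = 0.283 × 5460 = 1545 C
n(e⁻) = 1545 / 96485 = 0.01601 mol
Pb²⁺ + 2e⁻ → Pb, so theoretical m(Pb) = 0.008005 × 207.2 = 1.659 g
Actual mass = 89.2% × 1.659 = 1.48 g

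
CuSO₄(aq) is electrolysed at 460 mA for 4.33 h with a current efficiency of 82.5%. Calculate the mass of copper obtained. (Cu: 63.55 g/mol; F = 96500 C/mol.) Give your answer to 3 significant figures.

1.95 g

Q = 0.460 × 15588 = 7170 C
n(e⁻) = 7170 / 96500 = 0.07430 mol
Cu²⁺ + 2e⁻ → Cu, so theoretical m(Cu) = 0.03715 × 63.55 = 2.361 g
Actual mass = 82.5% × 2.361 = 1.95 g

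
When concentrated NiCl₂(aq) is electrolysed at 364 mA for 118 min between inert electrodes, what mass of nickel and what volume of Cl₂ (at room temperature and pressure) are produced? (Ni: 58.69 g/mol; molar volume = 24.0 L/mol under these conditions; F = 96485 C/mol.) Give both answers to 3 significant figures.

Q = 0.364 × 7080 = 2577 C; n(e⁻) = 2577 / 96485 = 0.02671 mol
Cathode: Ni²⁺ + 2e⁻ → Ni → n(Ni) = 0.02671/2 = 0.01336 mol → 0.784 g
Anode: 2Cl⁻ → Cl₂ + 2e⁻ → n(Cl₂) = 0.02671/2 = 0.01336 mol → 0.321 L

0.784 g Ni; 0.321 L Cl₂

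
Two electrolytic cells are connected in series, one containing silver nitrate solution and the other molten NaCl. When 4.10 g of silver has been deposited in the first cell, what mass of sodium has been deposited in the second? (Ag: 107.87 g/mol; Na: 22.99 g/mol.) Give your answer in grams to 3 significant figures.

0.874 g

n(Ag) = 4.10 / 107.87 = 0.03801 mol
Ag⁺ + e⁻ → Ag, so n(e⁻) = 0.03801 mol
Same current for the same time ⇒ same n(e⁻) = 0.03801 mol in both cells.
Na⁺ + e⁻ → Na, so n(Na) = 0.03801 mol
m(Na) = 0.03801 × 22.99 = 0.874 g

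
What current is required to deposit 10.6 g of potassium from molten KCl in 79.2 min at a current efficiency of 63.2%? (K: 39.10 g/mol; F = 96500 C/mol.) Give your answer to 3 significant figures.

n(K) = 10.6 / 39.10 = 0.2711 mol
K⁺ + e⁻ → K, so n(e⁻) = 0.2711 mol
Q = 0.2711 × 96500 / 0.632 = 41390 C
I = Q / t = 41390 / 4752 s = 8.71 A

8.71 A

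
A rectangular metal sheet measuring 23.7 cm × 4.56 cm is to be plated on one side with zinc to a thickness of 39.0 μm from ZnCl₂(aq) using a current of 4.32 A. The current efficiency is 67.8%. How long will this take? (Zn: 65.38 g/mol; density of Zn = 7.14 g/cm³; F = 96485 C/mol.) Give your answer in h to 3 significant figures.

Plated area = 23.7 × 4.56 = 108.1 cm²
Volume = 108.1 × 39.0×10⁻⁴ cm = 0.4216 cm³
m(Zn) = 0.4216 × 7.14 = 3.010 g
n(Zn) = 3.010 / 65.38 = 0.04604 mol; n(e⁻) = 2 × 0.04604 = 0.09208 mol
Q = 0.09208 × 96485 / 0.678 = 13100 C
t = 13100 / 4.32 = 3032 s = 0.842 h

0.842 h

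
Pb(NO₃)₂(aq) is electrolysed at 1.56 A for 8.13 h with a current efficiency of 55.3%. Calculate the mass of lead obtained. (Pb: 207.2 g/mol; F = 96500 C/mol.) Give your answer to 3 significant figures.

27.1 g

Q = 1.56 × 29268 = 45660 C
n(e⁻) = 45660 / 96500 = 0.4732 mol
Pb²⁺ + 2e⁻ → Pb, so theoretical m(Pb) = 0.2366 × 207.2 = 49.02 g
Actual mass = 55.3% × 49.02 = 27.1 g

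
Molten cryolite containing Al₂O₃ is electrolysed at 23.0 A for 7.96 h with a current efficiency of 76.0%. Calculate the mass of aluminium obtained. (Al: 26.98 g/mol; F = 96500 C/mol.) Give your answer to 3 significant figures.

Q = 23.0 × 28656 = 6.591×10^5 C
n(e⁻) = 6.591×10^5 / 96500 = 6.830 mol
Al³⁺ + 3e⁻ → Al, so theoretical m(Al) = 2.277 × 26.98 = 61.43 g
Actual mass = 76.0% × 61.43 = 46.7 g

46.7 g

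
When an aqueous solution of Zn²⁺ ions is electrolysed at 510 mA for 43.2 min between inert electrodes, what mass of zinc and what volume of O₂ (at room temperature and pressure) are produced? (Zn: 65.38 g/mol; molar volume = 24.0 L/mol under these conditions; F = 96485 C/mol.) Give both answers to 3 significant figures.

Q = 0.510 × 2592 = 1322 C; n(e⁻) = 1322 / 96485 = 0.01370 mol
Cathode: Zn²⁺ + 2e⁻ → Zn → n(Zn) = 0.01370/2 = 0.006850 mol → 0.448 g
Anode: 2H₂O → O₂ + 4H⁺ + 4e⁻ → n(O₂) = 0.01370/4 = 0.003425 mol → 0.0822 L

0.448 g Zn; 0.0822 L O₂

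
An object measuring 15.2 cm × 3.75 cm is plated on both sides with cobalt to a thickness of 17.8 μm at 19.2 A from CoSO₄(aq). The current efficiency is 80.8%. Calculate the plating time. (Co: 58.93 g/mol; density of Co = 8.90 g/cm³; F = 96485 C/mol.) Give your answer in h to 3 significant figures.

Plated area = 2 × 15.2 × 3.75 = 114.0 cm²
Volume = 114.0 × 17.8×10⁻⁴ cm = 0.2029 cm³
m(Co) = 0.2029 × 8.90 = 1.806 g
n(Co) = 1.806 / 58.93 = 0.03065 mol; n(e⁻) = 2 × 0.03065 = 0.06130 mol
Q = 0.06130 × 96485 / 0.808 = 7320 C
t = 7320 / 19.2 = 381.3 s = 0.106 h

0.106 h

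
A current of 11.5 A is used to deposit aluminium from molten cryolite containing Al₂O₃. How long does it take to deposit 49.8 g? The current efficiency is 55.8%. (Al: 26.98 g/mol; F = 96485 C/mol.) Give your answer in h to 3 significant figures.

n(Al) = 49.8 / 26.98 = 1.846 mol
Al³⁺ + 3e⁻ → Al, so n(e⁻) = 3 × 1.846 = 5.538 mol
Q = 5.538 × 96485 / 0.558 = 9.576×10^5 C
t = Q / I = 9.576×10^5 / 11.5 = 83270 s = 23.1 h

23.1 h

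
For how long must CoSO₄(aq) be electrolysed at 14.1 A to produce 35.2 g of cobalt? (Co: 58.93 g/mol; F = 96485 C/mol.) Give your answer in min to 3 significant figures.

n(Co) = 35.2 / 58.93 = 0.5973 mol
Co²⁺ + 2e⁻ → Co, so n(e⁻) = 2 × 0.5973 = 1.195 mol
Q = 1.195 × 96485 = 1.153×10^5 C
t = Q / I = 1.153×10^5 / 14.1 = 8177 s = 136 min

136 min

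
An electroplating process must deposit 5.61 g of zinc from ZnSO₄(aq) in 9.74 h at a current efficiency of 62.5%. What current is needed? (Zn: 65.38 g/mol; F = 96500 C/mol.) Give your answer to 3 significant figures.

0.756 A

n(Zn) = 5.61 / 65.38 = 0.08581 mol
Zn²⁺ + 2e⁻ → Zn, so n(e⁻) = 2 × 0.08581 = 0.1716 mol
Q = 0.1716 × 96500 / 0.625 = 26500 C
I = Q / t = 26500 / 35064 s = 0.756 A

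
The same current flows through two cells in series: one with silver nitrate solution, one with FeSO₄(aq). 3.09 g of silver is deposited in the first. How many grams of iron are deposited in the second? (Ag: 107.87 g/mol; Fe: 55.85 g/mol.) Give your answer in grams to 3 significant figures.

0.800 g

n(Ag) = 3.09 / 107.87 = 0.02865 mol
Ag⁺ + e⁻ → Ag, so n(e⁻) = 0.02865 mol
In series, the same 0.02865 mol of electrons flows through the second cell.
Fe²⁺ + 2e⁻ → Fe, so n(Fe) = 0.02865 / 2 = 0.01433 mol
m(Fe) = 0.01433 × 55.85 = 0.800 g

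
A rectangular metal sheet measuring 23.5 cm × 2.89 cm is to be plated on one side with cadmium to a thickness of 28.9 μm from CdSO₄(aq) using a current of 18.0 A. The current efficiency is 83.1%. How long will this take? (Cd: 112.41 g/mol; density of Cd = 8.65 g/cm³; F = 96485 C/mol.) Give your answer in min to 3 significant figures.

3.25 min

Plated area = 23.5 × 2.89 = 67.92 cm²
Volume = 67.92 × 28.9×10⁻⁴ cm = 0.1963 cm³
m(Cd) = 0.1963 × 8.65 = 1.698 g
n(Cd) = 1.698 / 112.41 = 0.01511 mol; n(e⁻) = 2 × 0.01511 = 0.03022 mol
Q = 0.03022 × 96485 / 0.831 = 3509 C
t = 3509 / 18.0 = 194.9 s = 3.25 min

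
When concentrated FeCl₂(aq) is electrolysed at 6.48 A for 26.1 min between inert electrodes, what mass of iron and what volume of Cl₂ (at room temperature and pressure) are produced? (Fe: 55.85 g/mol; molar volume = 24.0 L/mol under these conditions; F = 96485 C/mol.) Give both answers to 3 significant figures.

Q = 6.48 × 1566 = 10150 C; n(e⁻) = 10150 / 96485 = 0.1052 mol
Cathode: Fe²⁺ + 2e⁻ → Fe → n(Fe) = 0.1052/2 = 0.05260 mol → 2.94 g
Anode: 2Cl⁻ → Cl₂ + 2e⁻ → n(Cl₂) = 0.1052/2 = 0.05260 mol → 1.26 L

2.94 g Fe; 1.26 L Cl₂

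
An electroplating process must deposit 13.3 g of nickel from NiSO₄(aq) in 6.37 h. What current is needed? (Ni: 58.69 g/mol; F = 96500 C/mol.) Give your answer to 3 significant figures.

n(Ni) = 13.3 / 58.69 = 0.2266 mol
Ni²⁺ + 2e⁻ → Ni, so n(e⁻) = 2 × 0.2266 = 0.4532 mol
Q = 0.4532 × 96500 = 43730 C
I = Q / t = 43730 / 22932 s = 1.91 A

1.91 A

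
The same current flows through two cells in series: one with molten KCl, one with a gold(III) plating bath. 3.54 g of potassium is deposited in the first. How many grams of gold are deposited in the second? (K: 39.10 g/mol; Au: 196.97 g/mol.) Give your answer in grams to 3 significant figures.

5.94 g

n(K) = 3.54 / 39.10 = 0.09054 mol
K⁺ + e⁻ → K, so n(e⁻) = 0.09054 mol
In series, the same 0.09054 mol of electrons flows through the second cell.
Au³⁺ + 3e⁻ → Au, so n(Au) = 0.09054 / 3 = 0.03018 mol
m(Au) = 0.03018 × 196.97 = 5.94 g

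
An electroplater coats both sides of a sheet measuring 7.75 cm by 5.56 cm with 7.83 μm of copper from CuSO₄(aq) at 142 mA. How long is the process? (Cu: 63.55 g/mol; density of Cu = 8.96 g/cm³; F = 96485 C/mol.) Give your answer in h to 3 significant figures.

Plated area = 2 × 7.75 × 5.56 = 86.18 cm²
Volume = 86.18 × 7.83×10⁻⁴ cm = 0.06748 cm³
m(Cu) = 0.06748 × 8.96 = 0.6046 g
n(Cu) = 0.6046 / 63.55 = 0.009514 mol; n(e⁻) = 2 × 0.009514 = 0.01903 mol
Q = 0.01903 × 96485 = 1836 C
t = 1836 / 0.142 = 12930 s = 3.59 h

3.59 h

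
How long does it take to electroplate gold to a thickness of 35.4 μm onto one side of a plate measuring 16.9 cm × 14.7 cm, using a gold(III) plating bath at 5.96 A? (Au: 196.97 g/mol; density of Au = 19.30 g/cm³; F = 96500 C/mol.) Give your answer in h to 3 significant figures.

1.16 h

Plated area = 16.9 × 14.7 = 248.4 cm²
Volume = 248.4 × 35.4×10⁻⁴ cm = 0.8793 cm³
m(Au) = 0.8793 × 19.30 = 16.97 g
n(Au) = 16.97 / 196.97 = 0.08616 mol; n(e⁻) = 3 × 0.08616 = 0.2585 mol
Q = 0.2585 × 96500 = 24950 C
t = 24950 / 5.96 = 4186 s = 1.16 h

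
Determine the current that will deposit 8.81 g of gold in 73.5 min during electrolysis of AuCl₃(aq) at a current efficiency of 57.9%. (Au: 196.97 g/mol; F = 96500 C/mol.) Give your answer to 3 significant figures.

n(Au) = 8.81 / 196.97 = 0.04473 mol
Au³⁺ + 3e⁻ → Au, so n(e⁻) = 3 × 0.04473 = 0.1342 mol
Q = 0.1342 × 96500 / 0.579 = 22370 C
I = Q / t = 22370 / 4410 s = 5.07 A

5.07 A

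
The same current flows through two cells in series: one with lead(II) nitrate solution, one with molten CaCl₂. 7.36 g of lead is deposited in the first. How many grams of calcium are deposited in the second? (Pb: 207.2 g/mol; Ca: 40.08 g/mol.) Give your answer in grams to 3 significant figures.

1.42 g

n(Pb) = 7.36 / 207.2 = 0.03552 mol
Pb²⁺ + 2e⁻ → Pb, so n(e⁻) = 2 × 0.03552 = 0.07104 mol
Same current for the same time ⇒ same n(e⁻) = 0.07104 mol in both cells.
Ca²⁺ + 2e⁻ → Ca, so n(Ca) = 0.07104 / 2 = 0.03552 mol
m(Ca) = 0.03552 × 40.08 = 1.42 g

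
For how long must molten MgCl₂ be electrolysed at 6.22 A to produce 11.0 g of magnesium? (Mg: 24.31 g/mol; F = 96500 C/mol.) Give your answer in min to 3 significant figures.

234 min

n(Mg) = 11.0 / 24.31 = 0.4525 mol
Mg²⁺ + 2e⁻ → Mg, so n(e⁻) = 2 × 0.4525 = 0.9050 mol
Q = 0.9050 × 96500 = 87330 C
t = Q / I = 87330 / 6.22 = 14040 s = 234 min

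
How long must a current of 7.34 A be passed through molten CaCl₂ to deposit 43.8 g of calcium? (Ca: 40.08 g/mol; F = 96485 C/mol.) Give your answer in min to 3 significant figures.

479 min

n(Ca) = 43.8 / 40.08 = 1.093 mol
Ca²⁺ + 2e⁻ → Ca, so n(e⁻) = 2 × 1.093 = 2.186 mol
Q = 2.186 × 96485 = 2.109×10^5 C
t = Q / I = 2.109×10^5 / 7.34 = 28730 s = 479 min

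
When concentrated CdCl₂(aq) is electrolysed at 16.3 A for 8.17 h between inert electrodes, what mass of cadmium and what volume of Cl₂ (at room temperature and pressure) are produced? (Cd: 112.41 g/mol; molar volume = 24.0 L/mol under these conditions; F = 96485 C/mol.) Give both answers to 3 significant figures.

279 g Cd; 59.6 L Cl₂

Q = 16.3 × 29412 = 4.794×10^5 C; n(e⁻) = 4.794×10^5 / 96485 = 4.969 mol
Cathode: Cd²⁺ + 2e⁻ → Cd → n(Cd) = 4.969/2 = 2.485 mol → 279 g
Anode: 2Cl⁻ → Cl₂ + 2e⁻ → n(Cl₂) = 4.969/2 = 2.485 mol → 59.6 L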